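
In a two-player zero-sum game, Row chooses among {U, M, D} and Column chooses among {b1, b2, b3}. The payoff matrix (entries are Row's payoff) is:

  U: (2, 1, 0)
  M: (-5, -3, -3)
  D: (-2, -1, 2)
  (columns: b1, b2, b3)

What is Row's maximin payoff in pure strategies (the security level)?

0

Row minima: U → 0, M → -5, D → -2.
The best of these is 0.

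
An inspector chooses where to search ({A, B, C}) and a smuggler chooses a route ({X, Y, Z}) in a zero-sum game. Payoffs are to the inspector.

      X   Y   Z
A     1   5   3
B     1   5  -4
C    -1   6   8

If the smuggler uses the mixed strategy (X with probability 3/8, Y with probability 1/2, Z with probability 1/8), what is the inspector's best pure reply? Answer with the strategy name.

Expected payoff of A: (3/8)·1 + (1/2)·5 + (1/8)·3 = 13/4.
Expected payoff of B: (3/8)·1 + (1/2)·5 + (1/8)·(-4) = 19/8.
Expected payoff of C: (3/8)·(-1) + (1/2)·6 + (1/8)·8 = 29/8.
The largest is 29/8, so the inspector's best response is C.

C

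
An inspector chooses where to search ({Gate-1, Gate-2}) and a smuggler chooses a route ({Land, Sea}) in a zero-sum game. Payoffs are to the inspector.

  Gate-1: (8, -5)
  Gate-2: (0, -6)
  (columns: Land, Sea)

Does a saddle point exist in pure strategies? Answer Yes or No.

Yes

Row minima: Gate-1 → -5, Gate-2 → -6; maximin = -5.
Column maxima: Land → 8, Sea → -5; minimax = -5.
maximin = minimax = -5, so a saddle point exists.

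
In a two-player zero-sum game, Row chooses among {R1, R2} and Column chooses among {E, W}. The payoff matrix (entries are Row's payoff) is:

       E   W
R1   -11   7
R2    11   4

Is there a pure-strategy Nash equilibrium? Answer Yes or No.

Row minima: R1 → -11, R2 → 4; maximin = 4.
Column maxima: E → 11, W → 7; minimax = 7.
4 ≠ 7, so no pure-strategy equilibrium exists.

No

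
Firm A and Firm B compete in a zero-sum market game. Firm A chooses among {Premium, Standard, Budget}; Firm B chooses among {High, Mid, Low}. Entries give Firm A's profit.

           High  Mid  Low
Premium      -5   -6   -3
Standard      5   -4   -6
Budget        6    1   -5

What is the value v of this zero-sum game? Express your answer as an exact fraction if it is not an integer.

-11/3

Row minima: Premium → -6, Standard → -6, Budget → -5; maximin = -5.
Column maxima: High → 6, Mid → 1, Low → -3; minimax = -3.
-5 ≠ -3, so there is no saddle point; optimal play is mixed.
Standard is strictly dominated by Budget, so Firm A never plays it.
High is strictly dominated by Mid (it gives Firm A strictly more in every row), so Firm B never plays it.
On the remaining 2×2 (Premium, Budget vs Mid, Low):
Let Firm A play Premium with probability p. Expected payoff against Mid: (-6)p + 1(1−p) = −7p + 1; against Low: (-3)p + (-5)(1−p) = 2p − 5.
Setting these equal: −7p + 1 = 2p − 5 ⇒ −9p = -6 ⇒ p = 2/3, and the value is (-7)·(2/3) + 1 = -11/3.
For Firm B: with q = P(Mid), equating Premium's and Budget's payoffs gives −3q − 3 = 6q − 5 ⇒ q = 2/9.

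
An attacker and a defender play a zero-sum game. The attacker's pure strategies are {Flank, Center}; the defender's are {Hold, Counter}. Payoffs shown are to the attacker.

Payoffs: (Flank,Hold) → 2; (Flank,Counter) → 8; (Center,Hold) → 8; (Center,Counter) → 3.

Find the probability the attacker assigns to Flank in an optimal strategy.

Row minima: Flank → 2, Center → 3; maximin = 3.
Column maxima: Hold → 8, Counter → 8; minimax = 8.
3 ≠ 8, so there is no saddle point; optimal play is mixed.
Let the attacker play Flank with probability p. Expected payoff against Hold: 2p + 8(1−p) = −6p + 8; against Counter: 8p + 3(1−p) = 5p + 3.
Setting these equal: −6p + 8 = 5p + 3 ⇒ −11p = -5 ⇒ p = 5/11, and the value is (-6)·(5/11) + 8 = 58/11.
For the defender: with q = P(Hold), equating Flank's and Center's payoffs gives −6q + 8 = 5q + 3 ⇒ q = 5/11.

5/11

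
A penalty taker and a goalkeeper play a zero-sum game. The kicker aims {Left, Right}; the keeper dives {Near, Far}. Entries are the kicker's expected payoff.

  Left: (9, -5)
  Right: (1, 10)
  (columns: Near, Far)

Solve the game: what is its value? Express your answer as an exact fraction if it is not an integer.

95/23

Row minima: Left → -5, Right → 1; maximin = 1.
Column maxima: Near → 9, Far → 10; minimax = 9.
1 ≠ 9, so there is no saddle point; optimal play is mixed.
Let the kicker play Left with probability p. Expected payoff against Near: 9p + 1(1−p) = 8p + 1; against Far: (-5)p + 10(1−p) = −15p + 10.
Setting these equal: 8p + 1 = −15p + 10 ⇒ 23p = 9 ⇒ p = 9/23, and the value is (8)·(9/23) + 1 = 95/23.
For the keeper: with q = P(Near), equating Left's and Right's payoffs gives 14q − 5 = −9q + 10 ⇒ q = 15/23.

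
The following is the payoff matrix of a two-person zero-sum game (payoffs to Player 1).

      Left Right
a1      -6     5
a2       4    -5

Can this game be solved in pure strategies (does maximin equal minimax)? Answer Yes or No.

No

Row minima: a1 → -6, a2 → -5; maximin = -5.
Column maxima: Left → 4, Right → 5; minimax = 4.
-5 ≠ 4, so no pure-strategy equilibrium exists.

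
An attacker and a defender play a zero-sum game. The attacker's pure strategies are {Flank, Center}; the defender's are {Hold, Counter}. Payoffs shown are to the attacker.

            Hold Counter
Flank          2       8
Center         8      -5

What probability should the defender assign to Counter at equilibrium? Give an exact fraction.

6/19

Row minima: Flank → 2, Center → -5; maximin = 2.
Column maxima: Hold → 8, Counter → 8; minimax = 8.
2 ≠ 8, so there is no saddle point; optimal play is mixed.
Let the attacker play Flank with probability p. Expected payoff against Hold: 2p + 8(1−p) = −6p + 8; against Counter: 8p + (-5)(1−p) = 13p − 5.
Setting these equal: −6p + 8 = 13p − 5 ⇒ −19p = -13 ⇒ p = 13/19, and the value is (-6)·(13/19) + 8 = 74/19.
For the defender: with q = P(Hold), equating Flank's and Center's payoffs gives −6q + 8 = 13q − 5 ⇒ q = 13/19.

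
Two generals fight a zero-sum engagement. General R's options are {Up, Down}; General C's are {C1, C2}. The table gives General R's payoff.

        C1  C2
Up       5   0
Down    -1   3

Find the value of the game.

5/3

Row minima: Up → 0, Down → -1; maximin = 0.
Column maxima: C1 → 5, C2 → 3; minimax = 3.
0 ≠ 3, so there is no saddle point; optimal play is mixed.
Let General R play Up with probability p. Expected payoff against C1: 5p + (-1)(1−p) = 6p − 1; against C2: 0p + 3(1−p) = −3p + 3.
Setting these equal: 6p − 1 = −3p + 3 ⇒ 9p = 4 ⇒ p = 4/9, and the value is (6)·(4/9) − 1 = 5/3.
For General C: with q = P(C1), equating Up's and Down's payoffs gives 5q = −4q + 3 ⇒ q = 1/3.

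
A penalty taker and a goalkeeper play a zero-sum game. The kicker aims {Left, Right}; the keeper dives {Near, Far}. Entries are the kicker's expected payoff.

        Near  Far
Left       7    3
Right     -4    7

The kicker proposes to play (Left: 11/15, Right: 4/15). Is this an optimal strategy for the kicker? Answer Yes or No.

Yes

Against Near this mix gives (11/15)·7 + (4/15)·(-4) = 61/15.
Against Far this mix gives (11/15)·3 + (4/15)·7 = 61/15.
All of the keeper's active replies (Near, Far) yield 61/15, and no column does worse for the kicker. The mix makes the keeper indifferent and guarantees 61/15, so it is optimal.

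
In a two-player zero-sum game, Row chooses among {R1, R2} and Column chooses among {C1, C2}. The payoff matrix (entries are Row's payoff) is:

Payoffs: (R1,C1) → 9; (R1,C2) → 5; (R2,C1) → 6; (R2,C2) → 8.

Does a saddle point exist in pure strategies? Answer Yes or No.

Row minima: R1 → 5, R2 → 6; maximin = 6.
Column maxima: C1 → 9, C2 → 8; minimax = 8.
6 ≠ 8, so no pure-strategy equilibrium exists.

No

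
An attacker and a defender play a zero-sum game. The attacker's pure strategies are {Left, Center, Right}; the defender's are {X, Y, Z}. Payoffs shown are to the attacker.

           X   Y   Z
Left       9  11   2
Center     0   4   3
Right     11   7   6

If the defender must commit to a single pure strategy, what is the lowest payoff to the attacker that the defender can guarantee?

Column maxima: X → 11, Y → 11, Z → 6.
The smallest of these is 6.

6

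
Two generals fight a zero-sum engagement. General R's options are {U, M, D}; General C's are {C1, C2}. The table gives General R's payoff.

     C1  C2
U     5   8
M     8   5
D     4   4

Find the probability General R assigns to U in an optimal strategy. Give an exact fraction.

Row minima: U → 5, M → 5, D → 4; maximin = 5.
Column maxima: C1 → 8, C2 → 8; minimax = 8.
5 ≠ 8, so there is no saddle point; optimal play is mixed.
D is strictly dominated by U, so General R never plays it.
On the remaining 2×2 (U, M vs C1, C2):
Let General R play U with probability p. Expected payoff against C1: 5p + 8(1−p) = −3p + 8; against C2: 8p + 5(1−p) = 3p + 5.
Setting these equal: −3p + 8 = 3p + 5 ⇒ −6p = -3 ⇒ p = 1/2, and the value is (-3)·(1/2) + 8 = 13/2.
For General C: with q = P(C1), equating U's and M's payoffs gives −3q + 8 = 3q + 5 ⇒ q = 1/2.

1/2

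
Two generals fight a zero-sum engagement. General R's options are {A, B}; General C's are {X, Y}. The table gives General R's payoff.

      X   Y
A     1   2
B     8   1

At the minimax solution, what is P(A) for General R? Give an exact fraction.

Row minima: A → 1, B → 1; maximin = 1.
Column maxima: X → 8, Y → 2; minimax = 2.
1 ≠ 2, so there is no saddle point; optimal play is mixed.
Let General R play A with probability p. Expected payoff against X: 1p + 8(1−p) = −7p + 8; against Y: 2p + 1(1−p) = p + 1.
Setting these equal: −7p + 8 = p + 1 ⇒ −8p = -7 ⇒ p = 7/8, and the value is (-7)·(7/8) + 8 = 15/8.
For General C: with q = P(X), equating A's and B's payoffs gives −q + 2 = 7q + 1 ⇒ q = 1/8.

7/8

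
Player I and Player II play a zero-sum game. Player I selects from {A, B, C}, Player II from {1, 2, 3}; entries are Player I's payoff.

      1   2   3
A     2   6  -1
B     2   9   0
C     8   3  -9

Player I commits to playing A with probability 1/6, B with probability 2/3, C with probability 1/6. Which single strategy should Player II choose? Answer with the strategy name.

3

If Player II plays 1, Player I's expected payoff is (1/6)·2 + (2/3)·2 + (1/6)·8 = 3.
If Player II plays 2, Player I's expected payoff is (1/6)·6 + (2/3)·9 + (1/6)·3 = 15/2.
If Player II plays 3, Player I's expected payoff is (1/6)·(-1) + (2/3)·0 + (1/6)·(-9) = -5/3.
Player II minimizes Player I's payoff; the smallest is -5/3, so the best response is 3.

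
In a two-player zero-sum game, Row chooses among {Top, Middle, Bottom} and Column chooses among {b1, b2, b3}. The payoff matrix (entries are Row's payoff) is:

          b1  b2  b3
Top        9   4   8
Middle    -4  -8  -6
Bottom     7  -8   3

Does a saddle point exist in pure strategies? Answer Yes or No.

Row minima: Top → 4, Middle → -8, Bottom → -8; maximin = 4.
Column maxima: b1 → 9, b2 → 4, b3 → 8; minimax = 4.
maximin = minimax = 4, so a saddle point exists.

Yes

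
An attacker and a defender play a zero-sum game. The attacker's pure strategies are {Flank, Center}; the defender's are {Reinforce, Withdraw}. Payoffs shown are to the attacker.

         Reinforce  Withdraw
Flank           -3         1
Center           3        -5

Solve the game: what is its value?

-1

Row minima: Flank → -3, Center → -5; maximin = -3.
Column maxima: Reinforce → 3, Withdraw → 1; minimax = 1.
-3 ≠ 1, so there is no saddle point; optimal play is mixed.
Let the attacker play Flank with probability p. Expected payoff against Reinforce: (-3)p + 3(1−p) = −6p + 3; against Withdraw: 1p + (-5)(1−p) = 6p − 5.
Setting these equal: −6p + 3 = 6p − 5 ⇒ −12p = -8 ⇒ p = 2/3, and the value is (-6)·(2/3) + 3 = -1.
For the defender: with q = P(Reinforce), equating Flank's and Center's payoffs gives −4q + 1 = 8q − 5 ⇒ q = 1/2.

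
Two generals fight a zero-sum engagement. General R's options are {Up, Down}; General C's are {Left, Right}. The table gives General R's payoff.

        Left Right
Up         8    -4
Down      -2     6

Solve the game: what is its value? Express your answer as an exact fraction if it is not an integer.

2

Row minima: Up → -4, Down → -2; maximin = -2.
Column maxima: Left → 8, Right → 6; minimax = 6.
-2 ≠ 6, so there is no saddle point; optimal play is mixed.
Let General R play Up with probability p. Expected payoff against Left: 8p + (-2)(1−p) = 10p − 2; against Right: (-4)p + 6(1−p) = −10p + 6.
Setting these equal: 10p − 2 = −10p + 6 ⇒ 20p = 8 ⇒ p = 2/5, and the value is (10)·(2/5) − 2 = 2.
For General C: with q = P(Left), equating Up's and Down's payoffs gives 12q − 4 = −8q + 6 ⇒ q = 1/2.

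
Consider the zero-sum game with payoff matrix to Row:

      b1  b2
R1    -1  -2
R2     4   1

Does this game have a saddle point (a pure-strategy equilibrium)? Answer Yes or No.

Yes

Row minima: R1 → -2, R2 → 1; maximin = 1.
Column maxima: b1 → 4, b2 → 1; minimax = 1.
maximin = minimax = 1, so a saddle point exists.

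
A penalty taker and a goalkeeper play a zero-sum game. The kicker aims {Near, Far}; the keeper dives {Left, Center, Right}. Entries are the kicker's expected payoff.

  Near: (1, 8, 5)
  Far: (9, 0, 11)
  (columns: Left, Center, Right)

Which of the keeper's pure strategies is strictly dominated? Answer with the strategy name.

Right

Left holds the kicker's payoff strictly below Right in every row: 1 < 5, 9 < 11.
So Right is strictly dominated for the keeper.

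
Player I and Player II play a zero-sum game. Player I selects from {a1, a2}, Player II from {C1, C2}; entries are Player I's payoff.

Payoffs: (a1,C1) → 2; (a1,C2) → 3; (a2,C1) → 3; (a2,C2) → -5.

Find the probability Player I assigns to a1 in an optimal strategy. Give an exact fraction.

Row minima: a1 → 2, a2 → -5; maximin = 2.
Column maxima: C1 → 3, C2 → 3; minimax = 3.
2 ≠ 3, so there is no saddle point; optimal play is mixed.
Let Player I play a1 with probability p. Expected payoff against C1: 2p + 3(1−p) = −p + 3; against C2: 3p + (-5)(1−p) = 8p − 5.
Setting these equal: −p + 3 = 8p − 5 ⇒ −9p = -8 ⇒ p = 8/9, and the value is (-1)·(8/9) + 3 = 19/9.
For Player II: with q = P(C1), equating a1's and a2's payoffs gives −q + 3 = 8q − 5 ⇒ q = 8/9.

8/9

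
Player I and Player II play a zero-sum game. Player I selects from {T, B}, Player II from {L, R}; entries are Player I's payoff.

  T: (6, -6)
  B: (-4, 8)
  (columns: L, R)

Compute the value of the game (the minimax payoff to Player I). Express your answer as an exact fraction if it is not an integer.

Row minima: T → -6, B → -4; maximin = -4.
Column maxima: L → 6, R → 8; minimax = 6.
-4 ≠ 6, so there is no saddle point; optimal play is mixed.
Let Player I play T with probability p. Expected payoff against L: 6p + (-4)(1−p) = 10p − 4; against R: (-6)p + 8(1−p) = −14p + 8.
Setting these equal: 10p − 4 = −14p + 8 ⇒ 24p = 12 ⇒ p = 1/2, and the value is (10)·(1/2) − 4 = 1.
For Player II: with q = P(L), equating T's and B's payoffs gives 12q − 6 = −12q + 8 ⇒ q = 7/12.

1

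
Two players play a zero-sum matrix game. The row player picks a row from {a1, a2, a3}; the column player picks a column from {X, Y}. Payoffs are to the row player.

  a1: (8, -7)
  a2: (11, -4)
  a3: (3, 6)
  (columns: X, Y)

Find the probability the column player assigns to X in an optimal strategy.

Row minima: a1 → -7, a2 → -4, a3 → 3; maximin = 3.
Column maxima: X → 11, Y → 6; minimax = 6.
3 ≠ 6, so there is no saddle point; optimal play is mixed.
a1 is strictly dominated by a2, so the row player never plays it.
On the remaining 2×2 (a2, a3 vs X, Y):
Let the row player play a2 with probability p. Expected payoff against X: 11p + 3(1−p) = 8p + 3; against Y: (-4)p + 6(1−p) = −10p + 6.
Setting these equal: 8p + 3 = −10p + 6 ⇒ 18p = 3 ⇒ p = 1/6, and the value is (8)·(1/6) + 3 = 13/3.
For the column player: with q = P(X), equating a2's and a3's payoffs gives 15q − 4 = −3q + 6 ⇒ q = 5/9.

5/9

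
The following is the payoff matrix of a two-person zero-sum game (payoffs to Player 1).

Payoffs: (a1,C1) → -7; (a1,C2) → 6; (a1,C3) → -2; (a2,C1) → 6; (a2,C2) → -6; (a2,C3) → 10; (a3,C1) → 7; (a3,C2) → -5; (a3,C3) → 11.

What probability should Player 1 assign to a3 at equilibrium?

13/25

Row minima: a1 → -7, a2 → -6, a3 → -5; maximin = -5.
Column maxima: C1 → 7, C2 → 6, C3 → 11; minimax = 6.
-5 ≠ 6, so there is no saddle point; optimal play is mixed.
a2 is strictly dominated by a3, so Player 1 never plays it.
C3 is strictly dominated by C1 (it gives Player 1 strictly more in every row), so Player 2 never plays it.
On the remaining 2×2 (a1, a3 vs C1, C2):
Let Player 1 play a1 with probability p. Expected payoff against C1: (-7)p + 7(1−p) = −14p + 7; against C2: 6p + (-5)(1−p) = 11p − 5.
Setting these equal: −14p + 7 = 11p − 5 ⇒ −25p = -12 ⇒ p = 12/25, and the value is (-14)·(12/25) + 7 = 7/25.
For Player 2: with q = P(C1), equating a1's and a3's payoffs gives −13q + 6 = 12q − 5 ⇒ q = 11/25.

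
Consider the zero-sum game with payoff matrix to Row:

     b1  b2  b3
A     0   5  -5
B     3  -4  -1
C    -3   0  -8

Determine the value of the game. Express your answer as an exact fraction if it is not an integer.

Row minima: A → -5, B → -4, C → -8; maximin = -4.
Column maxima: b1 → 3, b2 → 5, b3 → -1; minimax = -1.
-4 ≠ -1, so there is no saddle point; optimal play is mixed.
C is strictly dominated by A, so Row never plays it.
b1 is strictly dominated by b3 (it gives Row strictly more in every row), so Column never plays it.
On the remaining 2×2 (A, B vs b2, b3):
Let Row play A with probability p. Expected payoff against b2: 5p + (-4)(1−p) = 9p − 4; against b3: (-5)p + (-1)(1−p) = −4p − 1.
Setting these equal: 9p − 4 = −4p − 1 ⇒ 13p = 3 ⇒ p = 3/13, and the value is (9)·(3/13) − 4 = -25/13.
For Column: with q = P(b2), equating A's and B's payoffs gives 10q − 5 = −3q − 1 ⇒ q = 4/13.

-25/13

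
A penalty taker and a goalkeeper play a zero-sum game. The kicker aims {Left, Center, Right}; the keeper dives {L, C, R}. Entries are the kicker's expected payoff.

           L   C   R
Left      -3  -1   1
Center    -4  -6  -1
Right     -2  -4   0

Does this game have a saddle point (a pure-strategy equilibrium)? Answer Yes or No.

No

Row minima: Left → -3, Center → -6, Right → -4; maximin = -3.
Column maxima: L → -2, C → -1, R → 1; minimax = -2.
-3 ≠ -2, so no pure-strategy equilibrium exists.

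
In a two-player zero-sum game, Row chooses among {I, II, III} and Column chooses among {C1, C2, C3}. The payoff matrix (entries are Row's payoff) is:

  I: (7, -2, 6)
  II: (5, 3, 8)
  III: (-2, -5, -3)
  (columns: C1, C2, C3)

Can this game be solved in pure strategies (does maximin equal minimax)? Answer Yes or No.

Row minima: I → -2, II → 3, III → -5; maximin = 3.
Column maxima: C1 → 7, C2 → 3, C3 → 8; minimax = 3.
maximin = minimax = 3, so a saddle point exists.

Yes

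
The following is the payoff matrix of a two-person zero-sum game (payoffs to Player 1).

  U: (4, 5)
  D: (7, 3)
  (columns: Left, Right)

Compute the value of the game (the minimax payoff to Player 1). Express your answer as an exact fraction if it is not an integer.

Row minima: U → 4, D → 3; maximin = 4.
Column maxima: Left → 7, Right → 5; minimax = 5.
4 ≠ 5, so there is no saddle point; optimal play is mixed.
Let Player 1 play U with probability p. Expected payoff against Left: 4p + 7(1−p) = −3p + 7; against Right: 5p + 3(1−p) = 2p + 3.
Setting these equal: −3p + 7 = 2p + 3 ⇒ −5p = -4 ⇒ p = 4/5, and the value is (-3)·(4/5) + 7 = 23/5.
For Player 2: with q = P(Left), equating U's and D's payoffs gives −q + 5 = 4q + 3 ⇒ q = 2/5.

23/5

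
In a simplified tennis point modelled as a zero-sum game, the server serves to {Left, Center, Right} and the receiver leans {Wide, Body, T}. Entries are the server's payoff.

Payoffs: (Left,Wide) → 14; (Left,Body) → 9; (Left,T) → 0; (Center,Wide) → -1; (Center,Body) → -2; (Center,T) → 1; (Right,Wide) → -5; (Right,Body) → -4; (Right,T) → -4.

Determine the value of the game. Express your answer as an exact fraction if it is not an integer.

Row minima: Left → 0, Center → -2, Right → -5; maximin = 0.
Column maxima: Wide → 14, Body → 9, T → 1; minimax = 1.
0 ≠ 1, so there is no saddle point; optimal play is mixed.
Right is strictly dominated by Left, so the server never plays it.
With Right eliminated, Wide is strictly dominated by Body (it gives the server strictly more in every remaining row), so the receiver never plays it.
On the remaining 2×2 (Left, Center vs Body, T):
Let the server play Left with probability p. Expected payoff against Body: 9p + (-2)(1−p) = 11p − 2; against T: 0p + 1(1−p) = −p + 1.
Setting these equal: 11p − 2 = −p + 1 ⇒ 12p = 3 ⇒ p = 1/4, and the value is (11)·(1/4) − 2 = 3/4.
For the receiver: with q = P(Body), equating Left's and Center's payoffs gives 9q = −3q + 1 ⇒ q = 1/12.

3/4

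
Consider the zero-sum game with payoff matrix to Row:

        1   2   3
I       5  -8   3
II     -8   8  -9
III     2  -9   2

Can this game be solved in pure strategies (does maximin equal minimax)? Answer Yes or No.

Row minima: I → -8, II → -9, III → -9; maximin = -8.
Column maxima: 1 → 5, 2 → 8, 3 → 3; minimax = 3.
-8 ≠ 3, so no pure-strategy equilibrium exists.

No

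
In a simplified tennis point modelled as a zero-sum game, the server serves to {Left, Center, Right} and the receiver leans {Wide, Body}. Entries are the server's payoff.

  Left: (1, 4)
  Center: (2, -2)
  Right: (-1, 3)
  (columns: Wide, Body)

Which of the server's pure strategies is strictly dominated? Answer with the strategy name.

Left gives a strictly higher payoff than Right against every column: 1 > -1, 4 > 3.
So Right is strictly dominated and the server never plays it.

Right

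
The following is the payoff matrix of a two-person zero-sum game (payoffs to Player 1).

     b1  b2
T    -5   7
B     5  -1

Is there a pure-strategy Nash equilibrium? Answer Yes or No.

No

Row minima: T → -5, B → -1; maximin = -1.
Column maxima: b1 → 5, b2 → 7; minimax = 5.
-1 ≠ 5, so no pure-strategy equilibrium exists.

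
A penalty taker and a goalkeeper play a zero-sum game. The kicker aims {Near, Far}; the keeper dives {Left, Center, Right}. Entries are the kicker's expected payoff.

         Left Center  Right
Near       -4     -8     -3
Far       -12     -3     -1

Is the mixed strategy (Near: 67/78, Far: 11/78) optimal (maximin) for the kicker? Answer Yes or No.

No

Against Left this mix gives (67/78)·(-4) + (11/78)·(-12) = -200/39.
Against Center this mix gives (67/78)·(-8) + (11/78)·(-3) = -569/78.
Against Right this mix gives (67/78)·(-3) + (11/78)·(-1) = -106/39.
The keeper will play Center, holding the kicker to -569/78. Shifting weight toward the row that does better against Center would raise this floor (the equalizing mix achieves -84/13 against both Center and Left), so the proposed strategy is not optimal.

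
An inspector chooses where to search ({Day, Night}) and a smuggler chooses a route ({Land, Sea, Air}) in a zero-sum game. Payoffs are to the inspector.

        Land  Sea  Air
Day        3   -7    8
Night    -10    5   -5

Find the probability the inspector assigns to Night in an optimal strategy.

2/5

Row minima: Day → -7, Night → -10; maximin = -7.
Column maxima: Land → 3, Sea → 5, Air → 8; minimax = 3.
-7 ≠ 3, so there is no saddle point; optimal play is mixed.
Air is strictly dominated by Land (it gives the inspector strictly more in every row), so the smuggler never plays it.
On the remaining 2×2 (Day, Night vs Land, Sea):
Let the inspector play Day with probability p. Expected payoff against Land: 3p + (-10)(1−p) = 13p − 10; against Sea: (-7)p + 5(1−p) = −12p + 5.
Setting these equal: 13p − 10 = −12p + 5 ⇒ 25p = 15 ⇒ p = 3/5, and the value is (13)·(3/5) − 10 = -11/5.
For the smuggler: with q = P(Land), equating Day's and Night's payoffs gives 10q − 7 = −15q + 5 ⇒ q = 12/25.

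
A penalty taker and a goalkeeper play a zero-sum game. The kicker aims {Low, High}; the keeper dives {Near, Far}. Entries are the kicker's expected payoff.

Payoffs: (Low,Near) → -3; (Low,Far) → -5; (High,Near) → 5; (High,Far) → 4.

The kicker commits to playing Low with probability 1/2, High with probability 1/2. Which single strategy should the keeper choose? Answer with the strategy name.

Far

If the keeper plays Near, the kicker's expected payoff is (1/2)·(-3) + (1/2)·5 = 1.
If the keeper plays Far, the kicker's expected payoff is (1/2)·(-5) + (1/2)·4 = -1/2.
The keeper minimizes the kicker's payoff; the smallest is -1/2, so the best response is Far.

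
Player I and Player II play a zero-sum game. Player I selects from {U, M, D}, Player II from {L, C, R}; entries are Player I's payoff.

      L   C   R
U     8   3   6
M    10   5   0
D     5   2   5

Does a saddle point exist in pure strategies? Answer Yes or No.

No

Row minima: U → 3, M → 0, D → 2; maximin = 3.
Column maxima: L → 10, C → 5, R → 6; minimax = 5.
3 ≠ 5, so no pure-strategy equilibrium exists.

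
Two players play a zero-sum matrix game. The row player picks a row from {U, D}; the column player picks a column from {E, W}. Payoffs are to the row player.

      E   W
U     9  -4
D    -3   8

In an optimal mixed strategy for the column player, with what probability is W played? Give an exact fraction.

1/2

Row minima: U → -4, D → -3; maximin = -3.
Column maxima: E → 9, W → 8; minimax = 8.
-3 ≠ 8, so there is no saddle point; optimal play is mixed.
Let the row player play U with probability p. Expected payoff against E: 9p + (-3)(1−p) = 12p − 3; against W: (-4)p + 8(1−p) = −12p + 8.
Setting these equal: 12p − 3 = −12p + 8 ⇒ 24p = 11 ⇒ p = 11/24, and the value is (12)·(11/24) − 3 = 5/2.
For the column player: with q = P(E), equating U's and D's payoffs gives 13q − 4 = −11q + 8 ⇒ q = 1/2.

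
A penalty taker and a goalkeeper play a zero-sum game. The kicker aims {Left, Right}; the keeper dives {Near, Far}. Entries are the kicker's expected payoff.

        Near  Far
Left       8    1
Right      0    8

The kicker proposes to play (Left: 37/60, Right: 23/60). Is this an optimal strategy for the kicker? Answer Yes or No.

No

Against Near this mix gives (37/60)·8 + (23/60)·0 = 74/15.
Against Far this mix gives (37/60)·1 + (23/60)·8 = 221/60.
The keeper will play Far, holding the kicker to 221/60. Shifting weight toward the row that does better against Far would raise this floor (the equalizing mix achieves 64/15 against both Far and Near), so the proposed strategy is not optimal.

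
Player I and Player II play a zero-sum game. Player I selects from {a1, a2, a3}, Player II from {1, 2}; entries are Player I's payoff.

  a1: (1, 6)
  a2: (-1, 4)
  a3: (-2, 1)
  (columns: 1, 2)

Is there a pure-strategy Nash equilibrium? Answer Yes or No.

Row minima: a1 → 1, a2 → -1, a3 → -2; maximin = 1.
Column maxima: 1 → 1, 2 → 6; minimax = 1.
maximin = minimax = 1, so a saddle point exists.

Yes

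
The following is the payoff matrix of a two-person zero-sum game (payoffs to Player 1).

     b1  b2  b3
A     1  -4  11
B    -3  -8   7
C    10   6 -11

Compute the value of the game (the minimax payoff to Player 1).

11/16

Row minima: A → -4, B → -8, C → -11; maximin = -4.
Column maxima: b1 → 10, b2 → 6, b3 → 11; minimax = 6.
-4 ≠ 6, so there is no saddle point; optimal play is mixed.
B is strictly dominated by A, so Player 1 never plays it.
b1 is strictly dominated by b2 (it gives Player 1 strictly more in every row), so Player 2 never plays it.
On the remaining 2×2 (A, C vs b2, b3):
Let Player 1 play A with probability p. Expected payoff against b2: (-4)p + 6(1−p) = −10p + 6; against b3: 11p + (-11)(1−p) = 22p − 11.
Setting these equal: −10p + 6 = 22p − 11 ⇒ −32p = -17 ⇒ p = 17/32, and the value is (-10)·(17/32) + 6 = 11/16.
For Player 2: with q = P(b2), equating A's and C's payoffs gives −15q + 11 = 17q − 11 ⇒ q = 11/16.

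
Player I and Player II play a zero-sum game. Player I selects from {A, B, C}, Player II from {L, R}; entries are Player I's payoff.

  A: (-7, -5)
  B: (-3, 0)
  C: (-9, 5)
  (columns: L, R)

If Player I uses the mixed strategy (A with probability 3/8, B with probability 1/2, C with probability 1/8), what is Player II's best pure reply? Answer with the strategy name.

L

If Player II plays L, Player I's expected payoff is (3/8)·(-7) + (1/2)·(-3) + (1/8)·(-9) = -21/4.
If Player II plays R, Player I's expected payoff is (3/8)·(-5) + (1/2)·0 + (1/8)·5 = -5/4.
Player II minimizes Player I's payoff; the smallest is -21/4, so the best response is L.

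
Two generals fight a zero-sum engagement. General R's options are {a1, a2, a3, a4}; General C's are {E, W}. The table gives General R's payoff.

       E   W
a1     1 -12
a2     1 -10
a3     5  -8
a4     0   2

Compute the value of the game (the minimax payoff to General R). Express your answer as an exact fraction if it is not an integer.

Row minima: a1 → -12, a2 → -10, a3 → -8, a4 → 0; maximin = 0.
Column maxima: E → 5, W → 2; minimax = 2.
0 ≠ 2, so there is no saddle point; optimal play is mixed.
a1 is strictly dominated by a3, so General R never plays it.
a2 is strictly dominated by a3, so General R never plays it.
On the remaining 2×2 (a3, a4 vs E, W):
Let General R play a3 with probability p. Expected payoff against E: 5p + 0(1−p) = 5p; against W: (-8)p + 2(1−p) = −10p + 2.
Setting these equal: 5p = −10p + 2 ⇒ 15p = 2 ⇒ p = 2/15, and the value is (5)·(2/15) = 2/3.
For General C: with q = P(E), equating a3's and a4's payoffs gives 13q − 8 = −2q + 2 ⇒ q = 2/3.

2/3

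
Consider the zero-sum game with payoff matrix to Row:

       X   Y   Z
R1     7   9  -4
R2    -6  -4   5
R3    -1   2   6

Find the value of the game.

Row minima: R1 → -4, R2 → -6, R3 → -1; maximin = -1.
Column maxima: X → 7, Y → 9, Z → 6; minimax = 6.
-1 ≠ 6, so there is no saddle point; optimal play is mixed.
R2 is strictly dominated by R3, so Row never plays it.
Y is strictly dominated by X (it gives Row strictly more in every row), so Column never plays it.
On the remaining 2×2 (R1, R3 vs X, Z):
Let Row play R1 with probability p. Expected payoff against X: 7p + (-1)(1−p) = 8p − 1; against Z: (-4)p + 6(1−p) = −10p + 6.
Setting these equal: 8p − 1 = −10p + 6 ⇒ 18p = 7 ⇒ p = 7/18, and the value is (8)·(7/18) − 1 = 19/9.
For Column: with q = P(X), equating R1's and R3's payoffs gives 11q − 4 = −7q + 6 ⇒ q = 5/9.

19/9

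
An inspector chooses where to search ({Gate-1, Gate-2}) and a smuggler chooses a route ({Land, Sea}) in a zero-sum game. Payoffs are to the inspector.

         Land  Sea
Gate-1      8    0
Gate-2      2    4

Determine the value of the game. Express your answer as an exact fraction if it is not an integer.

Row minima: Gate-1 → 0, Gate-2 → 2; maximin = 2.
Column maxima: Land → 8, Sea → 4; minimax = 4.
2 ≠ 4, so there is no saddle point; optimal play is mixed.
Let the inspector play Gate-1 with probability p. Expected payoff against Land: 8p + 2(1−p) = 6p + 2; against Sea: 0p + 4(1−p) = −4p + 4.
Setting these equal: 6p + 2 = −4p + 4 ⇒ 10p = 2 ⇒ p = 1/5, and the value is (6)·(1/5) + 2 = 16/5.
For the smuggler: with q = P(Land), equating Gate-1's and Gate-2's payoffs gives 8q = −2q + 4 ⇒ q = 2/5.

16/5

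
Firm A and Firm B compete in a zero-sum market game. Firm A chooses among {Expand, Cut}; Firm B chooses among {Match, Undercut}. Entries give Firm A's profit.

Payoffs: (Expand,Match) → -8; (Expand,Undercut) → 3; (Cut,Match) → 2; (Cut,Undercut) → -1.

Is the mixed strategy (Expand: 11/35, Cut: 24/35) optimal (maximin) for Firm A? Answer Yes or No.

No

Against Match this mix gives (11/35)·(-8) + (24/35)·2 = -8/7.
Against Undercut this mix gives (11/35)·3 + (24/35)·(-1) = 9/35.
Firm B will play Match, holding Firm A to -8/7. Shifting weight toward the row that does better against Match would raise this floor (the equalizing mix achieves -1/7 against both Match and Undercut), so the proposed strategy is not optimal.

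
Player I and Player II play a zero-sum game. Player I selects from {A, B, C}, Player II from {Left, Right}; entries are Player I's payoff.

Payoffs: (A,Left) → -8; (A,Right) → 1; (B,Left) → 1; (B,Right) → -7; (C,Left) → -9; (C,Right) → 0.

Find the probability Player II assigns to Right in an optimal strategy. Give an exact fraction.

9/17

Row minima: A → -8, B → -7, C → -9; maximin = -7.
Column maxima: Left → 1, Right → 1; minimax = 1.
-7 ≠ 1, so there is no saddle point; optimal play is mixed.
C is strictly dominated by A, so Player I never plays it.
On the remaining 2×2 (A, B vs Left, Right):
Let Player I play A with probability p. Expected payoff against Left: (-8)p + 1(1−p) = −9p + 1; against Right: 1p + (-7)(1−p) = 8p − 7.
Setting these equal: −9p + 1 = 8p − 7 ⇒ −17p = -8 ⇒ p = 8/17, and the value is (-9)·(8/17) + 1 = -55/17.
For Player II: with q = P(Left), equating A's and B's payoffs gives −9q + 1 = 8q − 7 ⇒ q = 8/17.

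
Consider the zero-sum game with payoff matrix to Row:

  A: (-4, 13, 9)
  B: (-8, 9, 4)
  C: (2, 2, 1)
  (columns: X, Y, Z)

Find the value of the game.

Row minima: A → -4, B → -8, C → 1; maximin = 1.
Column maxima: X → 2, Y → 13, Z → 9; minimax = 2.
1 ≠ 2, so there is no saddle point; optimal play is mixed.
B is strictly dominated by A, so Row never plays it.
Y is strictly dominated by Z (it gives Row strictly more in every row), so Column never plays it.
On the remaining 2×2 (A, C vs X, Z):
Let Row play A with probability p. Expected payoff against X: (-4)p + 2(1−p) = −6p + 2; against Z: 9p + 1(1−p) = 8p + 1.
Setting these equal: −6p + 2 = 8p + 1 ⇒ −14p = -1 ⇒ p = 1/14, and the value is (-6)·(1/14) + 2 = 11/7.
For Column: with q = P(X), equating A's and C's payoffs gives −13q + 9 = q + 1 ⇒ q = 4/7.

11/7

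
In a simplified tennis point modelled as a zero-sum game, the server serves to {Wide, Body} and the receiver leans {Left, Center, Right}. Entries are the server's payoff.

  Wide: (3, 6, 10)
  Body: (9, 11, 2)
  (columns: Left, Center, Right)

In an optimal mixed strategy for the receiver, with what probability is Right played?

3/7

Row minima: Wide → 3, Body → 2; maximin = 3.
Column maxima: Left → 9, Center → 11, Right → 10; minimax = 9.
3 ≠ 9, so there is no saddle point; optimal play is mixed.
Center is strictly dominated by Left (it gives the server strictly more in every row), so the receiver never plays it.
On the remaining 2×2 (Wide, Body vs Left, Right):
Let the server play Wide with probability p. Expected payoff against Left: 3p + 9(1−p) = −6p + 9; against Right: 10p + 2(1−p) = 8p + 2.
Setting these equal: −6p + 9 = 8p + 2 ⇒ −14p = -7 ⇒ p = 1/2, and the value is (-6)·(1/2) + 9 = 6.
For the receiver: with q = P(Left), equating Wide's and Body's payoffs gives −7q + 10 = 7q + 2 ⇒ q = 4/7.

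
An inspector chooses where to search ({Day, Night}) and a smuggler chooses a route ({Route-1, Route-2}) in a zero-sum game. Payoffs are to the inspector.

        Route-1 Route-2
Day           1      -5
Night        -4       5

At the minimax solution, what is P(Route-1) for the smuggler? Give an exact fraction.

Row minima: Day → -5, Night → -4; maximin = -4.
Column maxima: Route-1 → 1, Route-2 → 5; minimax = 1.
-4 ≠ 1, so there is no saddle point; optimal play is mixed.
Let the inspector play Day with probability p. Expected payoff against Route-1: 1p + (-4)(1−p) = 5p − 4; against Route-2: (-5)p + 5(1−p) = −10p + 5.
Setting these equal: 5p − 4 = −10p + 5 ⇒ 15p = 9 ⇒ p = 3/5, and the value is (5)·(3/5) − 4 = -1.
For the smuggler: with q = P(Route-1), equating Day's and Night's payoffs gives 6q − 5 = −9q + 5 ⇒ q = 2/3.

2/3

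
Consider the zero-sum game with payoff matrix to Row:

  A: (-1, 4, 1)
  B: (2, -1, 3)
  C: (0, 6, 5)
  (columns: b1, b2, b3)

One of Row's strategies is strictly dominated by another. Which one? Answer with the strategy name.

A

C gives a strictly higher payoff than A against every column: 0 > -1, 6 > 4, 5 > 1.
So A is strictly dominated and Row never plays it.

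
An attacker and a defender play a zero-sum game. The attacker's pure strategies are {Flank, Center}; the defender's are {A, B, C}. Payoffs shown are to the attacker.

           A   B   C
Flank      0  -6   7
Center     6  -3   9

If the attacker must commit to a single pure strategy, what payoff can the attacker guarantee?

Row minima: Flank → -6, Center → -3.
The best of these is -3.

-3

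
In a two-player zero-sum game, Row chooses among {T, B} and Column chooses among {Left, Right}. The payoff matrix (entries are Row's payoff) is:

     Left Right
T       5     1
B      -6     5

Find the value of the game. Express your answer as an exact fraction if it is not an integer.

Row minima: T → 1, B → -6; maximin = 1.
Column maxima: Left → 5, Right → 5; minimax = 5.
1 ≠ 5, so there is no saddle point; optimal play is mixed.
Let Row play T with probability p. Expected payoff against Left: 5p + (-6)(1−p) = 11p − 6; against Right: 1p + 5(1−p) = −4p + 5.
Setting these equal: 11p − 6 = −4p + 5 ⇒ 15p = 11 ⇒ p = 11/15, and the value is (11)·(11/15) − 6 = 31/15.
For Column: with q = P(Left), equating T's and B's payoffs gives 4q + 1 = −11q + 5 ⇒ q = 4/15.

31/15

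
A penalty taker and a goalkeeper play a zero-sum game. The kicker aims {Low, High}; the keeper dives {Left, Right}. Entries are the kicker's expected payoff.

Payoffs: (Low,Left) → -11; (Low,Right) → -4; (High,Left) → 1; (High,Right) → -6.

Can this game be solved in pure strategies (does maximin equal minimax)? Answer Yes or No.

Row minima: Low → -11, High → -6; maximin = -6.
Column maxima: Left → 1, Right → -4; minimax = -4.
-6 ≠ -4, so no pure-strategy equilibrium exists.

No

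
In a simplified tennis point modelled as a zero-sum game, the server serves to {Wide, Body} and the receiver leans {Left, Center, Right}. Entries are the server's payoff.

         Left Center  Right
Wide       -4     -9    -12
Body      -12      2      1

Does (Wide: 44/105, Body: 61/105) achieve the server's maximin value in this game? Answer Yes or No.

Against Left this mix gives (44/105)·(-4) + (61/105)·(-12) = -908/105.
Against Center this mix gives (44/105)·(-9) + (61/105)·2 = -274/105.
Against Right this mix gives (44/105)·(-12) + (61/105)·1 = -467/105.
The receiver will play Left, holding the server to -908/105. Shifting weight toward the row that does better against Left would raise this floor (the equalizing mix achieves -148/21 against both Left and Right), so the proposed strategy is not optimal.

No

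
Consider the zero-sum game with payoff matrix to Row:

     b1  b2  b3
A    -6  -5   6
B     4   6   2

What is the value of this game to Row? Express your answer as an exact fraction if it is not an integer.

Row minima: A → -6, B → 2; maximin = 2.
Column maxima: b1 → 4, b2 → 6, b3 → 6; minimax = 4.
2 ≠ 4, so there is no saddle point; optimal play is mixed.
b2 is strictly dominated by b1 (it gives Row strictly more in every row), so Column never plays it.
On the remaining 2×2 (A, B vs b1, b3):
Let Row play A with probability p. Expected payoff against b1: (-6)p + 4(1−p) = −10p + 4; against b3: 6p + 2(1−p) = 4p + 2.
Setting these equal: −10p + 4 = 4p + 2 ⇒ −14p = -2 ⇒ p = 1/7, and the value is (-10)·(1/7) + 4 = 18/7.
For Column: with q = P(b1), equating A's and B's payoffs gives −12q + 6 = 2q + 2 ⇒ q = 2/7.

18/7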